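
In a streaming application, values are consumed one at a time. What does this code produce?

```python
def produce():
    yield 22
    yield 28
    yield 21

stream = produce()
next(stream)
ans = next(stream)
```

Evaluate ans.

Step 1: produce() creates a generator.
Step 2: next(stream) yields 22 (consumed and discarded).
Step 3: next(stream) yields 28, assigned to ans.
Therefore ans = 28.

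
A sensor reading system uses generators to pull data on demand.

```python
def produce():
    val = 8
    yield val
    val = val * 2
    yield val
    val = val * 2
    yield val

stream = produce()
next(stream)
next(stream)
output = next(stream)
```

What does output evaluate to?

Step 1: Trace through generator execution:
  Yield 1: val starts at 8, yield 8
  Yield 2: val = 8 * 2 = 16, yield 16
  Yield 3: val = 16 * 2 = 32, yield 32
Step 2: First next() gets 8, second next() gets the second value, third next() yields 32.
Therefore output = 32.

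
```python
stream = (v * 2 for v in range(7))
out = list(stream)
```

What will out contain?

Step 1: For each v in range(7), compute v*2:
  v=0: 0*2 = 0
  v=1: 1*2 = 2
  v=2: 2*2 = 4
  v=3: 3*2 = 6
  v=4: 4*2 = 8
  v=5: 5*2 = 10
  v=6: 6*2 = 12
Therefore out = [0, 2, 4, 6, 8, 10, 12].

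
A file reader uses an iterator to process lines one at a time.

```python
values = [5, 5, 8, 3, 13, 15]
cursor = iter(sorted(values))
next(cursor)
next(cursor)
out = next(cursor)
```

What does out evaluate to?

Step 1: sorted([5, 5, 8, 3, 13, 15]) = [3, 5, 5, 8, 13, 15].
Step 2: Create iterator and skip 2 elements.
Step 3: next() returns 5.
Therefore out = 5.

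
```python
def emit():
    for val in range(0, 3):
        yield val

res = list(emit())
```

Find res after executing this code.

Step 1: The generator yields each value from range(0, 3).
Step 2: list() consumes all yields: [0, 1, 2].
Therefore res = [0, 1, 2].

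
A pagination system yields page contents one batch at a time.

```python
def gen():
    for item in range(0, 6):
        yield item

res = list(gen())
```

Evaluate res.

Step 1: The generator yields each value from range(0, 6).
Step 2: list() consumes all yields: [0, 1, 2, 3, 4, 5].
Therefore res = [0, 1, 2, 3, 4, 5].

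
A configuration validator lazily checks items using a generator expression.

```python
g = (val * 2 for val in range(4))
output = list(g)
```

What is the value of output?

Step 1: For each val in range(4), compute val*2:
  val=0: 0*2 = 0
  val=1: 1*2 = 2
  val=2: 2*2 = 4
  val=3: 3*2 = 6
Therefore output = [0, 2, 4, 6].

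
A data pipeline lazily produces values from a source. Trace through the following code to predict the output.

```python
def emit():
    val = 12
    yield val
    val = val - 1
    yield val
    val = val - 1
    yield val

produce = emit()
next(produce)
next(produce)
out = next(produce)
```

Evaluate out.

Step 1: Trace through generator execution:
  Yield 1: val starts at 12, yield 12
  Yield 2: val = 12 - 1 = 11, yield 11
  Yield 3: val = 11 - 1 = 10, yield 10
Step 2: First next() gets 12, second next() gets the second value, third next() yields 10.
Therefore out = 10.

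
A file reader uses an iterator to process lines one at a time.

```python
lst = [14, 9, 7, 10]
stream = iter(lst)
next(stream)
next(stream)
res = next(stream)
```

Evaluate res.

Step 1: Create iterator over [14, 9, 7, 10].
Step 2: next() consumes 14.
Step 3: next() consumes 9.
Step 4: next() returns 7.
Therefore res = 7.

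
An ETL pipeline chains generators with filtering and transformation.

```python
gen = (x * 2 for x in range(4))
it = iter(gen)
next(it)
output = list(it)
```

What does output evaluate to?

Step 1: Generator produces [0, 2, 4, 6].
Step 2: next(it) consumes first element (0).
Step 3: list(it) collects remaining: [2, 4, 6].
Therefore output = [2, 4, 6].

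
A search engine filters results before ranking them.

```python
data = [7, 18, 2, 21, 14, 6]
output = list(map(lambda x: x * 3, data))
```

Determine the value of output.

Step 1: Apply lambda x: x * 3 to each element:
  7 -> 21
  18 -> 54
  2 -> 6
  21 -> 63
  14 -> 42
  6 -> 18
Therefore output = [21, 54, 6, 63, 42, 18].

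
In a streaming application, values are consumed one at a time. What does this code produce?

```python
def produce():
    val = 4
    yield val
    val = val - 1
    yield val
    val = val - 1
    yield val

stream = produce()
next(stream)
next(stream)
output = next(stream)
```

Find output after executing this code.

Step 1: Trace through generator execution:
  Yield 1: val starts at 4, yield 4
  Yield 2: val = 4 - 1 = 3, yield 3
  Yield 3: val = 3 - 1 = 2, yield 2
Step 2: First next() gets 4, second next() gets the second value, third next() yields 2.
Therefore output = 2.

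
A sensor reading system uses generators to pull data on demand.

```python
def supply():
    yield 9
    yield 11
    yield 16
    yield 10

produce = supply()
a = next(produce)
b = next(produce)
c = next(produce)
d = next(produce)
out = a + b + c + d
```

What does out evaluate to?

Step 1: Create generator and consume all values:
  a = next(produce) = 9
  b = next(produce) = 11
  c = next(produce) = 16
  d = next(produce) = 10
Step 2: out = 9 + 11 + 16 + 10 = 46.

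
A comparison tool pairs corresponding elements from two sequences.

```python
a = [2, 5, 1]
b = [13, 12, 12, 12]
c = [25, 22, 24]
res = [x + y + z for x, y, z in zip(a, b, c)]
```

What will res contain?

Step 1: zip three lists (truncates to shortest, len=3):
  2 + 13 + 25 = 40
  5 + 12 + 22 = 39
  1 + 12 + 24 = 37
Therefore res = [40, 39, 37].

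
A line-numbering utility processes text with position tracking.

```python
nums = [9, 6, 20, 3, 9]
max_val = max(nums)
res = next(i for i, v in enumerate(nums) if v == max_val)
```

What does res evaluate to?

Step 1: max([9, 6, 20, 3, 9]) = 20.
Step 2: Find first index where value == 20:
  Index 0: 9 != 20
  Index 1: 6 != 20
  Index 2: 20 == 20, found!
Therefore res = 2.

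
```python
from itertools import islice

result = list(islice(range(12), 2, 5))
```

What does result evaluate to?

Step 1: islice(range(12), 2, 5) takes elements at indices [2, 5).
Step 2: Elements: [2, 3, 4].
Therefore result = [2, 3, 4].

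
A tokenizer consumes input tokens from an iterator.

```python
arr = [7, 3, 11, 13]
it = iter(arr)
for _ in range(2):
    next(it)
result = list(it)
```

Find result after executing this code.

Step 1: Create iterator over [7, 3, 11, 13].
Step 2: Advance 2 positions (consuming [7, 3]).
Step 3: list() collects remaining elements: [11, 13].
Therefore result = [11, 13].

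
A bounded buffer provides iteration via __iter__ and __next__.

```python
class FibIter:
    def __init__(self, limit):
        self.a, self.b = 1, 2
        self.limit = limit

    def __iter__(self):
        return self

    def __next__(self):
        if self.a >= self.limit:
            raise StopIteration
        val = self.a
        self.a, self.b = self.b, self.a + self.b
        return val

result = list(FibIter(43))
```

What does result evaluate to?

Step 1: Fibonacci-like sequence (a=1, b=2) until >= 43:
  Yield 1, then a,b = 2,3
  Yield 2, then a,b = 3,5
  Yield 3, then a,b = 5,8
  Yield 5, then a,b = 8,13
  Yield 8, then a,b = 13,21
  Yield 13, then a,b = 21,34
  Yield 21, then a,b = 34,55
  Yield 34, then a,b = 55,89
Step 2: 55 >= 43, stop.
Therefore result = [1, 2, 3, 5, 8, 13, 21, 34].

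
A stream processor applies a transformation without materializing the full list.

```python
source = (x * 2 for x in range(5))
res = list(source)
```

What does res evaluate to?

Step 1: For each x in range(5), compute x*2:
  x=0: 0*2 = 0
  x=1: 1*2 = 2
  x=2: 2*2 = 4
  x=3: 3*2 = 6
  x=4: 4*2 = 8
Therefore res = [0, 2, 4, 6, 8].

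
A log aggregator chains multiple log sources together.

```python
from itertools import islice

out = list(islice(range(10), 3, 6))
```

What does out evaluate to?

Step 1: islice(range(10), 3, 6) takes elements at indices [3, 6).
Step 2: Elements: [3, 4, 5].
Therefore out = [3, 4, 5].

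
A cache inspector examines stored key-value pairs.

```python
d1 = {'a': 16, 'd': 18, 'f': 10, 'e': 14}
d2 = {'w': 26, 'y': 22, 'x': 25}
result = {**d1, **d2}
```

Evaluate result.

Step 1: Merge d1 and d2 (d2 values override on key conflicts).
Step 2: d1 has keys ['a', 'd', 'f', 'e'], d2 has keys ['w', 'y', 'x'].
Therefore result = {'a': 16, 'd': 18, 'f': 10, 'e': 14, 'w': 26, 'y': 22, 'x': 25}.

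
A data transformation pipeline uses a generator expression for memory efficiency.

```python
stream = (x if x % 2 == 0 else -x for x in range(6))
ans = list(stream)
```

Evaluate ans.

Step 1: For each x in range(6), yield x if even, else -x:
  x=0: even, yield 0
  x=1: odd, yield -1
  x=2: even, yield 2
  x=3: odd, yield -3
  x=4: even, yield 4
  x=5: odd, yield -5
Therefore ans = [0, -1, 2, -3, 4, -5].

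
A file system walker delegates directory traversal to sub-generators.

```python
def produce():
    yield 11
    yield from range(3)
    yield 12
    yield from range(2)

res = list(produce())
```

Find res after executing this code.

Step 1: Trace yields in order:
  yield 11
  yield 0
  yield 1
  yield 2
  yield 12
  yield 0
  yield 1
Therefore res = [11, 0, 1, 2, 12, 0, 1].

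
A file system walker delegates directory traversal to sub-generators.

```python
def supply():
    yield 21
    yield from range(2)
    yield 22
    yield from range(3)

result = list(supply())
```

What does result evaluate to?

Step 1: Trace yields in order:
  yield 21
  yield 0
  yield 1
  yield 22
  yield 0
  yield 1
  yield 2
Therefore result = [21, 0, 1, 22, 0, 1, 2].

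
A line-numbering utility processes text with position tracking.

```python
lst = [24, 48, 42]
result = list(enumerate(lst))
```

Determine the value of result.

Step 1: enumerate pairs each element with its index:
  (0, 24)
  (1, 48)
  (2, 42)
Therefore result = [(0, 24), (1, 48), (2, 42)].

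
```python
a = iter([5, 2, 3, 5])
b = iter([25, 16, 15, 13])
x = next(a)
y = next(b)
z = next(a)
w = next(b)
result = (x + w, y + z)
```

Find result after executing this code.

Step 1: a iterates [5, 2, 3, 5], b iterates [25, 16, 15, 13].
Step 2: x = next(a) = 5, y = next(b) = 25.
Step 3: z = next(a) = 2, w = next(b) = 16.
Step 4: result = (5 + 16, 25 + 2) = (21, 27).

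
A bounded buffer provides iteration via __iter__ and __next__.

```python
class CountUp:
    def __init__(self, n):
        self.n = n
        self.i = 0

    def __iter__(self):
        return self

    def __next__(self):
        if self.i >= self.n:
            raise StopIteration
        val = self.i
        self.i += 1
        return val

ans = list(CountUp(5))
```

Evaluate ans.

Step 1: CountUp(5) creates an iterator counting 0 to 4.
Step 2: list() consumes all values: [0, 1, 2, 3, 4].
Therefore ans = [0, 1, 2, 3, 4].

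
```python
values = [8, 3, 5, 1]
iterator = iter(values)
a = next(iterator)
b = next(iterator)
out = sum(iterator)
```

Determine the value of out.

Step 1: Create iterator over [8, 3, 5, 1].
Step 2: a = next() = 8, b = next() = 3.
Step 3: sum() of remaining [5, 1] = 6.
Therefore out = 6.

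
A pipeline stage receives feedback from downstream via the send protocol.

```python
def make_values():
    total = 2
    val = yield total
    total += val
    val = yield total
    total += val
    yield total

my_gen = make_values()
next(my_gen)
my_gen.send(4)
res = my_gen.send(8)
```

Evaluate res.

Step 1: next() -> yield total=2.
Step 2: send(4) -> val=4, total = 2+4 = 6, yield 6.
Step 3: send(8) -> val=8, total = 6+8 = 14, yield 14.
Therefore res = 14.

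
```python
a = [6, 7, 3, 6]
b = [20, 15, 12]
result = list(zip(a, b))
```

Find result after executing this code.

Step 1: zip stops at shortest (len(a)=4, len(b)=3):
  Index 0: (6, 20)
  Index 1: (7, 15)
  Index 2: (3, 12)
Step 2: Last element of a (6) has no pair, dropped.
Therefore result = [(6, 20), (7, 15), (3, 12)].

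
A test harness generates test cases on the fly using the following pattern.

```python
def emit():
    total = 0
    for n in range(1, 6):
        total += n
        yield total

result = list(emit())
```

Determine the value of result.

Step 1: Generator accumulates running sum:
  n=1: total = 1, yield 1
  n=2: total = 3, yield 3
  n=3: total = 6, yield 6
  n=4: total = 10, yield 10
  n=5: total = 15, yield 15
Therefore result = [1, 3, 6, 10, 15].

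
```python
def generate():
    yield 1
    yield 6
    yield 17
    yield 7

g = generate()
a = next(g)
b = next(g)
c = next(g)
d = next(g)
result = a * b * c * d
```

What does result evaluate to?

Step 1: Create generator and consume all values:
  a = next(g) = 1
  b = next(g) = 6
  c = next(g) = 17
  d = next(g) = 7
Step 2: result = 1 * 6 * 17 * 7 = 714.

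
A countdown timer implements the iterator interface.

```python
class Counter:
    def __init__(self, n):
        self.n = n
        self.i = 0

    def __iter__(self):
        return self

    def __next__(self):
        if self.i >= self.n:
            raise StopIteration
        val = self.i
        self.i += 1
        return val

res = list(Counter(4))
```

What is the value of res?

Step 1: Counter(4) creates an iterator counting 0 to 3.
Step 2: list() consumes all values: [0, 1, 2, 3].
Therefore res = [0, 1, 2, 3].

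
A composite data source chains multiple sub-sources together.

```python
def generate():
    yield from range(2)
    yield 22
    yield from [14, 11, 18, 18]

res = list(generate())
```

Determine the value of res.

Step 1: Trace yields in order:
  yield 0
  yield 1
  yield 22
  yield 14
  yield 11
  yield 18
  yield 18
Therefore res = [0, 1, 22, 14, 11, 18, 18].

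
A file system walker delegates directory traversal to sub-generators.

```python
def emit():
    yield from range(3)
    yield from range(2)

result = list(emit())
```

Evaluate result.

Step 1: Trace yields in order:
  yield 0
  yield 1
  yield 2
  yield 0
  yield 1
Therefore result = [0, 1, 2, 0, 1].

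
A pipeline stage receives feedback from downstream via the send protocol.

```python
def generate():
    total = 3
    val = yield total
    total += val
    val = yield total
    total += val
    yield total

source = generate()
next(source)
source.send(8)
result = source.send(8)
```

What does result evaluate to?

Step 1: next() -> yield total=3.
Step 2: send(8) -> val=8, total = 3+8 = 11, yield 11.
Step 3: send(8) -> val=8, total = 11+8 = 19, yield 19.
Therefore result = 19.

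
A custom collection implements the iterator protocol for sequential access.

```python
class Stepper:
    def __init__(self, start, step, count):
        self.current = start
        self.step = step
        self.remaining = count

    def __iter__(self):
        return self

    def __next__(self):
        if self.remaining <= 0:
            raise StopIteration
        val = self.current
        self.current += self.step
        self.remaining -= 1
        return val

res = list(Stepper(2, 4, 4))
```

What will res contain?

Step 1: Stepper starts at 2, increments by 4, for 4 steps:
  Yield 2, then current += 4
  Yield 6, then current += 4
  Yield 10, then current += 4
  Yield 14, then current += 4
Therefore res = [2, 6, 10, 14].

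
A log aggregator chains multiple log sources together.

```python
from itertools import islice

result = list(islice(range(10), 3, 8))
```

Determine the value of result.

Step 1: islice(range(10), 3, 8) takes elements at indices [3, 8).
Step 2: Elements: [3, 4, 5, 6, 7].
Therefore result = [3, 4, 5, 6, 7].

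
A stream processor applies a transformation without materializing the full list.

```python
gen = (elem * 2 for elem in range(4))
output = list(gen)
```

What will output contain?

Step 1: For each elem in range(4), compute elem*2:
  elem=0: 0*2 = 0
  elem=1: 1*2 = 2
  elem=2: 2*2 = 4
  elem=3: 3*2 = 6
Therefore output = [0, 2, 4, 6].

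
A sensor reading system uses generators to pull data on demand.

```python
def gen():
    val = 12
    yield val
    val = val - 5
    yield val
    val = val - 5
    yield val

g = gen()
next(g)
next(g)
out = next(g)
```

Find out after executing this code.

Step 1: Trace through generator execution:
  Yield 1: val starts at 12, yield 12
  Yield 2: val = 12 - 5 = 7, yield 7
  Yield 3: val = 7 - 5 = 2, yield 2
Step 2: First next() gets 12, second next() gets the second value, third next() yields 2.
Therefore out = 2.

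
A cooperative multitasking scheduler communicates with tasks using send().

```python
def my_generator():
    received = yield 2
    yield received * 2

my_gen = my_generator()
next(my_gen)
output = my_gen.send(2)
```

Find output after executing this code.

Step 1: next(my_gen) advances to first yield, producing 2.
Step 2: send(2) resumes, received = 2.
Step 3: yield received * 2 = 2 * 2 = 4.
Therefore output = 4.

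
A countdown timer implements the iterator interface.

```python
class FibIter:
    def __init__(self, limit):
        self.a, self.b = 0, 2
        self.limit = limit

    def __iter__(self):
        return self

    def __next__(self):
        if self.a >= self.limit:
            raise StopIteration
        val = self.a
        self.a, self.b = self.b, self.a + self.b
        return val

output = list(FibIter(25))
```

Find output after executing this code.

Step 1: Fibonacci-like sequence (a=0, b=2) until >= 25:
  Yield 0, then a,b = 2,2
  Yield 2, then a,b = 2,4
  Yield 2, then a,b = 4,6
  Yield 4, then a,b = 6,10
  Yield 6, then a,b = 10,16
  Yield 10, then a,b = 16,26
  Yield 16, then a,b = 26,42
Step 2: 26 >= 25, stop.
Therefore output = [0, 2, 2, 4, 6, 10, 16].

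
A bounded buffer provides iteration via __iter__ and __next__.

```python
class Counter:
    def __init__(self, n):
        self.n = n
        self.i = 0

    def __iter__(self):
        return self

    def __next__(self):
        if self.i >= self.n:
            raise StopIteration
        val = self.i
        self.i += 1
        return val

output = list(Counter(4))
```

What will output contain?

Step 1: Counter(4) creates an iterator counting 0 to 3.
Step 2: list() consumes all values: [0, 1, 2, 3].
Therefore output = [0, 1, 2, 3].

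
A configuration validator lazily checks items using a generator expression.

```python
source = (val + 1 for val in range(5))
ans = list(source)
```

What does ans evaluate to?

Step 1: For each val in range(5), compute val+1:
  val=0: 0+1 = 1
  val=1: 1+1 = 2
  val=2: 2+1 = 3
  val=3: 3+1 = 4
  val=4: 4+1 = 5
Therefore ans = [1, 2, 3, 4, 5].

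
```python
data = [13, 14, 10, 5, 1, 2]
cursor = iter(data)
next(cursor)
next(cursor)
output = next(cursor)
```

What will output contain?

Step 1: Create iterator over [13, 14, 10, 5, 1, 2].
Step 2: next() consumes 13.
Step 3: next() consumes 14.
Step 4: next() returns 10.
Therefore output = 10.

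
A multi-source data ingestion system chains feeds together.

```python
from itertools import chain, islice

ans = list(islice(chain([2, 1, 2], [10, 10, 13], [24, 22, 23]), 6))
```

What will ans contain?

Step 1: chain([2, 1, 2], [10, 10, 13], [24, 22, 23]) = [2, 1, 2, 10, 10, 13, 24, 22, 23].
Step 2: islice takes first 6 elements: [2, 1, 2, 10, 10, 13].
Therefore ans = [2, 1, 2, 10, 10, 13].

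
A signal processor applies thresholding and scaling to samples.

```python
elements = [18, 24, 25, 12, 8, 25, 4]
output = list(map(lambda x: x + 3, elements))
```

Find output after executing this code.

Step 1: Apply lambda x: x + 3 to each element:
  18 -> 21
  24 -> 27
  25 -> 28
  12 -> 15
  8 -> 11
  25 -> 28
  4 -> 7
Therefore output = [21, 27, 28, 15, 11, 28, 7].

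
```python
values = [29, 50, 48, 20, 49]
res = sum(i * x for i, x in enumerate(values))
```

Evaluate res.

Step 1: Compute i * x for each (i, x) in enumerate([29, 50, 48, 20, 49]):
  i=0, x=29: 0*29 = 0
  i=1, x=50: 1*50 = 50
  i=2, x=48: 2*48 = 96
  i=3, x=20: 3*20 = 60
  i=4, x=49: 4*49 = 196
Step 2: sum = 0 + 50 + 96 + 60 + 196 = 402.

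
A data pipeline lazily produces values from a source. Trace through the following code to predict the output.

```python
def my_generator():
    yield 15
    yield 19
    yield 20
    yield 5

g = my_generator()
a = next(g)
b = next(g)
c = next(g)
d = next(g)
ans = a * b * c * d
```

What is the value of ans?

Step 1: Create generator and consume all values:
  a = next(g) = 15
  b = next(g) = 19
  c = next(g) = 20
  d = next(g) = 5
Step 2: ans = 15 * 19 * 20 * 5 = 28500.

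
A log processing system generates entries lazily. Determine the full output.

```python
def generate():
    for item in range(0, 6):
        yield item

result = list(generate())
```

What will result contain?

Step 1: The generator yields each value from range(0, 6).
Step 2: list() consumes all yields: [0, 1, 2, 3, 4, 5].
Therefore result = [0, 1, 2, 3, 4, 5].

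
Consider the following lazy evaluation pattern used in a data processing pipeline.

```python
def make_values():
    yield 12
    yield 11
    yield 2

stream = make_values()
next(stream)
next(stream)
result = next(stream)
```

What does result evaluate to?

Step 1: make_values() creates a generator.
Step 2: next(stream) yields 12 (consumed and discarded).
Step 3: next(stream) yields 11 (consumed and discarded).
Step 4: next(stream) yields 2, assigned to result.
Therefore result = 2.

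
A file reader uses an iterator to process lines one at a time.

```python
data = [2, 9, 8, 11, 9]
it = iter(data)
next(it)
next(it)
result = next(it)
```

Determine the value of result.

Step 1: Create iterator over [2, 9, 8, 11, 9].
Step 2: next() consumes 2.
Step 3: next() consumes 9.
Step 4: next() returns 8.
Therefore result = 8.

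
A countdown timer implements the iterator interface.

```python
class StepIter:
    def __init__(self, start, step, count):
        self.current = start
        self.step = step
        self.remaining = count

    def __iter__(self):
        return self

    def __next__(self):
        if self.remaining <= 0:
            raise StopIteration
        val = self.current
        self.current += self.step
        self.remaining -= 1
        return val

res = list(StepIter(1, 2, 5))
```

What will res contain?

Step 1: StepIter starts at 1, increments by 2, for 5 steps:
  Yield 1, then current += 2
  Yield 3, then current += 2
  Yield 5, then current += 2
  Yield 7, then current += 2
  Yield 9, then current += 2
Therefore res = [1, 3, 5, 7, 9].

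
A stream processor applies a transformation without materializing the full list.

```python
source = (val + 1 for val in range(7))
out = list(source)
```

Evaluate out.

Step 1: For each val in range(7), compute val+1:
  val=0: 0+1 = 1
  val=1: 1+1 = 2
  val=2: 2+1 = 3
  val=3: 3+1 = 4
  val=4: 4+1 = 5
  val=5: 5+1 = 6
  val=6: 6+1 = 7
Therefore out = [1, 2, 3, 4, 5, 6, 7].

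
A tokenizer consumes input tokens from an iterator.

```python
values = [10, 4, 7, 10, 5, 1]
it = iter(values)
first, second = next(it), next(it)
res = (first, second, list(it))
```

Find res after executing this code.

Step 1: Create iterator over [10, 4, 7, 10, 5, 1].
Step 2: first = 10, second = 4.
Step 3: Remaining elements: [7, 10, 5, 1].
Therefore res = (10, 4, [7, 10, 5, 1]).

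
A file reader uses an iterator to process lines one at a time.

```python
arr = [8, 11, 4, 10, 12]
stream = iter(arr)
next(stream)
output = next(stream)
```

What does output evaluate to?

Step 1: Create iterator over [8, 11, 4, 10, 12].
Step 2: next() consumes 8.
Step 3: next() returns 11.
Therefore output = 11.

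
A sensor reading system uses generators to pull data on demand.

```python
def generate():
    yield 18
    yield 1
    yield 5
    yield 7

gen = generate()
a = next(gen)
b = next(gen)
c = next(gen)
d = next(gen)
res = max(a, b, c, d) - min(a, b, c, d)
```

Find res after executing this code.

Step 1: Create generator and consume all values:
  a = next(gen) = 18
  b = next(gen) = 1
  c = next(gen) = 5
  d = next(gen) = 7
Step 2: max = 18, min = 1, res = 18 - 1 = 17.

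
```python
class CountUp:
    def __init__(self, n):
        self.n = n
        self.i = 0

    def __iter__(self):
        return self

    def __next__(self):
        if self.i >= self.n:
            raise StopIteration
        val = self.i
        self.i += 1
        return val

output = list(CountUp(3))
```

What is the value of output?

Step 1: CountUp(3) creates an iterator counting 0 to 2.
Step 2: list() consumes all values: [0, 1, 2].
Therefore output = [0, 1, 2].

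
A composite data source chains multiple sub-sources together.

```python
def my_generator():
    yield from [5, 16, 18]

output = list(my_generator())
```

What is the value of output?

Step 1: yield from delegates to the iterable, yielding each element.
Step 2: Collected values: [5, 16, 18].
Therefore output = [5, 16, 18].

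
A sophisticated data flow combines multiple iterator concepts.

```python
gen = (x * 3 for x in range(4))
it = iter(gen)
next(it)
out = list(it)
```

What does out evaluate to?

Step 1: Generator produces [0, 3, 6, 9].
Step 2: next(it) consumes first element (0).
Step 3: list(it) collects remaining: [3, 6, 9].
Therefore out = [3, 6, 9].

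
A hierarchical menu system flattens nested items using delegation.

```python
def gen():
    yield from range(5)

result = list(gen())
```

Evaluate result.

Step 1: yield from delegates to the iterable, yielding each element.
Step 2: Collected values: [0, 1, 2, 3, 4].
Therefore result = [0, 1, 2, 3, 4].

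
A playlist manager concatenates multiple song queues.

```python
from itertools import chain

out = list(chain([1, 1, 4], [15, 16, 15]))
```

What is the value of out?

Step 1: chain() concatenates iterables: [1, 1, 4] + [15, 16, 15].
Therefore out = [1, 1, 4, 15, 16, 15].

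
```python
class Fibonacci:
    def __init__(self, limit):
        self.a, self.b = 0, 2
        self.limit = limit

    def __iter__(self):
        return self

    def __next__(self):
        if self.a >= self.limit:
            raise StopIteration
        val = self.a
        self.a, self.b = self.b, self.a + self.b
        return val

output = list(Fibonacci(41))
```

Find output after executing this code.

Step 1: Fibonacci-like sequence (a=0, b=2) until >= 41:
  Yield 0, then a,b = 2,2
  Yield 2, then a,b = 2,4
  Yield 2, then a,b = 4,6
  Yield 4, then a,b = 6,10
  Yield 6, then a,b = 10,16
  Yield 10, then a,b = 16,26
  Yield 16, then a,b = 26,42
  Yield 26, then a,b = 42,68
Step 2: 42 >= 41, stop.
Therefore output = [0, 2, 2, 4, 6, 10, 16, 26].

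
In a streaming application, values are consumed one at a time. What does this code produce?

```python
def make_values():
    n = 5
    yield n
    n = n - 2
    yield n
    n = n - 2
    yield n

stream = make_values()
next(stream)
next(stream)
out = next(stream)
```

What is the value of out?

Step 1: Trace through generator execution:
  Yield 1: n starts at 5, yield 5
  Yield 2: n = 5 - 2 = 3, yield 3
  Yield 3: n = 3 - 2 = 1, yield 1
Step 2: First next() gets 5, second next() gets the second value, third next() yields 1.
Therefore out = 1.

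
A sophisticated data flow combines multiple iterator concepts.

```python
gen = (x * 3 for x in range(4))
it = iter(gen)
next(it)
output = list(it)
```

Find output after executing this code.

Step 1: Generator produces [0, 3, 6, 9].
Step 2: next(it) consumes first element (0).
Step 3: list(it) collects remaining: [3, 6, 9].
Therefore output = [3, 6, 9].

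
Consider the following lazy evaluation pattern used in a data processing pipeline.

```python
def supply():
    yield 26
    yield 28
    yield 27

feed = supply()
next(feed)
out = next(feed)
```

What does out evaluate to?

Step 1: supply() creates a generator.
Step 2: next(feed) yields 26 (consumed and discarded).
Step 3: next(feed) yields 28, assigned to out.
Therefore out = 28.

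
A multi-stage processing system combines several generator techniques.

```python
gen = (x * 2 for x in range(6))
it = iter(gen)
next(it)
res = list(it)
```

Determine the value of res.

Step 1: Generator produces [0, 2, 4, 6, 8, 10].
Step 2: next(it) consumes first element (0).
Step 3: list(it) collects remaining: [2, 4, 6, 8, 10].
Therefore res = [2, 4, 6, 8, 10].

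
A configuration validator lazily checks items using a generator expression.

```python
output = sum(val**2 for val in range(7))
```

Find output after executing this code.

Step 1: Compute val**2 for each val in range(7):
  val=0: 0**2 = 0
  val=1: 1**2 = 1
  val=2: 2**2 = 4
  val=3: 3**2 = 9
  val=4: 4**2 = 16
  val=5: 5**2 = 25
  val=6: 6**2 = 36
Step 2: sum = 0 + 1 + 4 + 9 + 16 + 25 + 36 = 91.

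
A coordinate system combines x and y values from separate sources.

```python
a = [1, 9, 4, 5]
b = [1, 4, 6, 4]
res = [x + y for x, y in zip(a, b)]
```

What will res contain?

Step 1: Add corresponding elements:
  1 + 1 = 2
  9 + 4 = 13
  4 + 6 = 10
  5 + 4 = 9
Therefore res = [2, 13, 10, 9].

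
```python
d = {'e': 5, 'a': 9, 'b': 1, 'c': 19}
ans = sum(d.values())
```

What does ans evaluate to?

Step 1: d.values() = [5, 9, 1, 19].
Step 2: sum = 34.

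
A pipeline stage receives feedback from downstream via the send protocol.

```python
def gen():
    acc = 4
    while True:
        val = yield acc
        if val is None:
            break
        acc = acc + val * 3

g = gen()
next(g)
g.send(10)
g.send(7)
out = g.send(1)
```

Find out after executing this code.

Step 1: next() -> yield acc=4.
Step 2: send(10) -> val=10, acc = 4 + 10*3 = 34, yield 34.
Step 3: send(7) -> val=7, acc = 34 + 7*3 = 55, yield 55.
Step 4: send(1) -> val=1, acc = 55 + 1*3 = 58, yield 58.
Therefore out = 58.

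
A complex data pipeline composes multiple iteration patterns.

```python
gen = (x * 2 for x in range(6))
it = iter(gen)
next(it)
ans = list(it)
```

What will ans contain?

Step 1: Generator produces [0, 2, 4, 6, 8, 10].
Step 2: next(it) consumes first element (0).
Step 3: list(it) collects remaining: [2, 4, 6, 8, 10].
Therefore ans = [2, 4, 6, 8, 10].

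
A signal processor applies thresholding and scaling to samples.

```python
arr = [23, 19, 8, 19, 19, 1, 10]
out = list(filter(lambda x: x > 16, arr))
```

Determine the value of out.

Step 1: Filter elements > 16:
  23: kept
  19: kept
  8: removed
  19: kept
  19: kept
  1: removed
  10: removed
Therefore out = [23, 19, 19, 19].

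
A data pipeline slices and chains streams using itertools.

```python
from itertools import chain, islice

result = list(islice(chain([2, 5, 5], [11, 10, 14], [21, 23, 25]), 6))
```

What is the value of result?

Step 1: chain([2, 5, 5], [11, 10, 14], [21, 23, 25]) = [2, 5, 5, 11, 10, 14, 21, 23, 25].
Step 2: islice takes first 6 elements: [2, 5, 5, 11, 10, 14].
Therefore result = [2, 5, 5, 11, 10, 14].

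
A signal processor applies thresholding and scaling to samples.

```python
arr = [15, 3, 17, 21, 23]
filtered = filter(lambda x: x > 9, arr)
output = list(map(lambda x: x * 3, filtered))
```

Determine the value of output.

Step 1: Filter arr for elements > 9:
  15: kept
  3: removed
  17: kept
  21: kept
  23: kept
Step 2: Map x * 3 on filtered [15, 17, 21, 23]:
  15 -> 45
  17 -> 51
  21 -> 63
  23 -> 69
Therefore output = [45, 51, 63, 69].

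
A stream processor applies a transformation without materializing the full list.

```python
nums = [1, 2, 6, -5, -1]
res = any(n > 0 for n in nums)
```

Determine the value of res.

Step 1: Check n > 0 for each element in [1, 2, 6, -5, -1]:
  1 > 0: True
  2 > 0: True
  6 > 0: True
  -5 > 0: False
  -1 > 0: False
Step 2: any() returns True.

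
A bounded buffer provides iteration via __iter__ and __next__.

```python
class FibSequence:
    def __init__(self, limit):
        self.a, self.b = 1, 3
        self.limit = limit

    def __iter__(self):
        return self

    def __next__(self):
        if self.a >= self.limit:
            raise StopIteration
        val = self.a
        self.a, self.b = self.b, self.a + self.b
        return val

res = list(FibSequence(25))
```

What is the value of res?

Step 1: Fibonacci-like sequence (a=1, b=3) until >= 25:
  Yield 1, then a,b = 3,4
  Yield 3, then a,b = 4,7
  Yield 4, then a,b = 7,11
  Yield 7, then a,b = 11,18
  Yield 11, then a,b = 18,29
  Yield 18, then a,b = 29,47
Step 2: 29 >= 25, stop.
Therefore res = [1, 3, 4, 7, 11, 18].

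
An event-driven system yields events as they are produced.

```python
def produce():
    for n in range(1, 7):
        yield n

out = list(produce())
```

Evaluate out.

Step 1: The generator yields each value from range(1, 7).
Step 2: list() consumes all yields: [1, 2, 3, 4, 5, 6].
Therefore out = [1, 2, 3, 4, 5, 6].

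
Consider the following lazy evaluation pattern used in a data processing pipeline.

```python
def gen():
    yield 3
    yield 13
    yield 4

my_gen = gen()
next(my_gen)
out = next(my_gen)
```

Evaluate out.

Step 1: gen() creates a generator.
Step 2: next(my_gen) yields 3 (consumed and discarded).
Step 3: next(my_gen) yields 13, assigned to out.
Therefore out = 13.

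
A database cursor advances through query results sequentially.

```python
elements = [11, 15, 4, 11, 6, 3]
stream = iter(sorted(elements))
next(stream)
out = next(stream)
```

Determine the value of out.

Step 1: sorted([11, 15, 4, 11, 6, 3]) = [3, 4, 6, 11, 11, 15].
Step 2: Create iterator and skip 1 elements.
Step 3: next() returns 4.
Therefore out = 4.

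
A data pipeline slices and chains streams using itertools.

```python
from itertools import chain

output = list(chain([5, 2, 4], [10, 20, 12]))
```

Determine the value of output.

Step 1: chain() concatenates iterables: [5, 2, 4] + [10, 20, 12].
Therefore output = [5, 2, 4, 10, 20, 12].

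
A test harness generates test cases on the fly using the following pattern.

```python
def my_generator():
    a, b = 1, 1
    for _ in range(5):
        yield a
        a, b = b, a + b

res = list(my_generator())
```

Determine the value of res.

Step 1: Fibonacci-like sequence starting with a=1, b=1:
  Iteration 1: yield a=1, then a,b = 1,2
  Iteration 2: yield a=1, then a,b = 2,3
  Iteration 3: yield a=2, then a,b = 3,5
  Iteration 4: yield a=3, then a,b = 5,8
  Iteration 5: yield a=5, then a,b = 8,13
Therefore res = [1, 1, 2, 3, 5].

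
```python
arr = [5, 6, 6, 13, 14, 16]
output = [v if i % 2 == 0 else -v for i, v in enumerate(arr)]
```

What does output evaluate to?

Step 1: For each (i, v), keep v if i is even, negate if odd:
  i=0 (even): keep 5
  i=1 (odd): negate to -6
  i=2 (even): keep 6
  i=3 (odd): negate to -13
  i=4 (even): keep 14
  i=5 (odd): negate to -16
Therefore output = [5, -6, 6, -13, 14, -16].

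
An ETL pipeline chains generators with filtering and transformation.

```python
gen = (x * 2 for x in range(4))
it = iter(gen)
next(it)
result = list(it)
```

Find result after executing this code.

Step 1: Generator produces [0, 2, 4, 6].
Step 2: next(it) consumes first element (0).
Step 3: list(it) collects remaining: [2, 4, 6].
Therefore result = [2, 4, 6].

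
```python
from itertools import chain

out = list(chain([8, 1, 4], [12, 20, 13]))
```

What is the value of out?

Step 1: chain() concatenates iterables: [8, 1, 4] + [12, 20, 13].
Therefore out = [8, 1, 4, 12, 20, 13].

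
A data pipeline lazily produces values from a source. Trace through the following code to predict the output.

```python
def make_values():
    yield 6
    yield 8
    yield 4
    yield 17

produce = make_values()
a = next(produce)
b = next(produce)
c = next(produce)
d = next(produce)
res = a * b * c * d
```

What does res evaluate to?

Step 1: Create generator and consume all values:
  a = next(produce) = 6
  b = next(produce) = 8
  c = next(produce) = 4
  d = next(produce) = 17
Step 2: res = 6 * 8 * 4 * 17 = 3264.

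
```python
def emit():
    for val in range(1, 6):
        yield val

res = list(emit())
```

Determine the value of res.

Step 1: The generator yields each value from range(1, 6).
Step 2: list() consumes all yields: [1, 2, 3, 4, 5].
Therefore res = [1, 2, 3, 4, 5].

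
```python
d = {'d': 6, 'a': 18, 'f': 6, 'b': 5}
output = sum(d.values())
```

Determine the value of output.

Step 1: d.values() = [6, 18, 6, 5].
Step 2: sum = 35.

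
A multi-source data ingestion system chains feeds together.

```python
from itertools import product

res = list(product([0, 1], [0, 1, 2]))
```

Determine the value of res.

Step 1: product([0, 1], [0, 1, 2]) gives all pairs:
  (0, 0)
  (0, 1)
  (0, 2)
  (1, 0)
  (1, 1)
  (1, 2)
Therefore res = [(0, 0), (0, 1), (0, 2), (1, 0), (1, 1), (1, 2)].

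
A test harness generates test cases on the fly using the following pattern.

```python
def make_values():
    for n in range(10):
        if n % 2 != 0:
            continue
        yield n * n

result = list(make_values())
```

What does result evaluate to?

Step 1: Only yield n**2 when n is divisible by 2:
  n=0: 0 % 2 == 0, yield 0**2 = 0
  n=2: 2 % 2 == 0, yield 2**2 = 4
  n=4: 4 % 2 == 0, yield 4**2 = 16
  n=6: 6 % 2 == 0, yield 6**2 = 36
  n=8: 8 % 2 == 0, yield 8**2 = 64
Therefore result = [0, 4, 16, 36, 64].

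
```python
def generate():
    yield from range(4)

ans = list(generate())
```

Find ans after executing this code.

Step 1: yield from delegates to the iterable, yielding each element.
Step 2: Collected values: [0, 1, 2, 3].
Therefore ans = [0, 1, 2, 3].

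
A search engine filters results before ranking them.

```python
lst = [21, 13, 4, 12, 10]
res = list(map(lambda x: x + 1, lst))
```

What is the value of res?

Step 1: Apply lambda x: x + 1 to each element:
  21 -> 22
  13 -> 14
  4 -> 5
  12 -> 13
  10 -> 11
Therefore res = [22, 14, 5, 13, 11].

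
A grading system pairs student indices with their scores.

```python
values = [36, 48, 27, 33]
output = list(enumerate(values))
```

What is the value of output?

Step 1: enumerate pairs each element with its index:
  (0, 36)
  (1, 48)
  (2, 27)
  (3, 33)
Therefore output = [(0, 36), (1, 48), (2, 27), (3, 33)].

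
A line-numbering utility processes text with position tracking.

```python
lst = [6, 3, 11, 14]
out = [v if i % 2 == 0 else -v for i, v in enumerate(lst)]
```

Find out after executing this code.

Step 1: For each (i, v), keep v if i is even, negate if odd:
  i=0 (even): keep 6
  i=1 (odd): negate to -3
  i=2 (even): keep 11
  i=3 (odd): negate to -14
Therefore out = [6, -3, 11, -14].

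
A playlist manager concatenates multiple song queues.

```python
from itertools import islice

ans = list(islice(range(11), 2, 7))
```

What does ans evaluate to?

Step 1: islice(range(11), 2, 7) takes elements at indices [2, 7).
Step 2: Elements: [2, 3, 4, 5, 6].
Therefore ans = [2, 3, 4, 5, 6].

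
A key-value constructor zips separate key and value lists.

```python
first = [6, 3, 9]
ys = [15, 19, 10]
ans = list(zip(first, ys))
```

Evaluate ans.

Step 1: zip pairs elements at same index:
  Index 0: (6, 15)
  Index 1: (3, 19)
  Index 2: (9, 10)
Therefore ans = [(6, 15), (3, 19), (9, 10)].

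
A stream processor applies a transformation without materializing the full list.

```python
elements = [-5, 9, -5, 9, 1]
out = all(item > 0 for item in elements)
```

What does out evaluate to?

Step 1: Check item > 0 for each element in [-5, 9, -5, 9, 1]:
  -5 > 0: False
  9 > 0: True
  -5 > 0: False
  9 > 0: True
  1 > 0: True
Step 2: all() returns False.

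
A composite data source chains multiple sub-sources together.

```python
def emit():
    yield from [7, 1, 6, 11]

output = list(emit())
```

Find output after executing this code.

Step 1: yield from delegates to the iterable, yielding each element.
Step 2: Collected values: [7, 1, 6, 11].
Therefore output = [7, 1, 6, 11].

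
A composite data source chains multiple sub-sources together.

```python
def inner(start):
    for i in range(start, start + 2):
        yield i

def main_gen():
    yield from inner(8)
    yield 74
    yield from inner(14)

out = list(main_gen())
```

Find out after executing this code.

Step 1: main_gen() delegates to inner(8):
  yield 8
  yield 9
Step 2: yield 74
Step 3: Delegates to inner(14):
  yield 14
  yield 15
Therefore out = [8, 9, 74, 14, 15].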